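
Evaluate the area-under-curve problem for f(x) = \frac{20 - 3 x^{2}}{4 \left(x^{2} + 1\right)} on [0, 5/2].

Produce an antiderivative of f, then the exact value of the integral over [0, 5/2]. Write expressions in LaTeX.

Recover f(x) by differentiating a candidate F(x); any mismatch rules it out.
F(x) = - \frac{3 x}{4} + \frac{23 \operatorname{atan}{\left(x \right)}}{4} is an antiderivative of f.
Check: d/dx[- \frac{3 x}{4} + \frac{23 \operatorname{atan}{\left(x \right)}}{4}] = \frac{20 - 3 x^{2}}{4 x^{2} + 4}, which equals f(x).
F(5/2) = - \frac{15}{8} + \frac{23 \operatorname{atan}{\left(\frac{5}{2} \right)}}{4}; F(0) = 0.
Integral = F(5/2) - F(0) = - \frac{15}{8} + \frac{23 \operatorname{atan}{\left(\frac{5}{2} \right)}}{4}.

Antiderivative: F(x) = - \frac{3 x}{4} + \frac{23 \operatorname{atan}{\left(x \right)}}{4}; value = - \frac{15}{8} + \frac{23 \operatorname{atan}{\left(\frac{5}{2} \right)}}{4}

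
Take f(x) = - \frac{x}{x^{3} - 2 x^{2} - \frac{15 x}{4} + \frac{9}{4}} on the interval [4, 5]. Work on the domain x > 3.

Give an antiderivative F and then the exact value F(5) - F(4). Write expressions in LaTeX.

The denominator factors as \left(x - 3\right) \left(2 x - 1\right) \left(2 x + 3\right); partial fractions split f into directly integrable pieces: \frac{1}{3 \left(2 x + 3\right)} + \frac{1}{5 \left(2 x - 1\right)} - \frac{4}{15 \left(x - 3\right)}.
F(x) = - \frac{4 \log{\left(x - 3 \right)}}{15} + \frac{\log{\left(x - \frac{1}{2} \right)}}{10} + \frac{\log{\left(x + \frac{3}{2} \right)}}{6} is an antiderivative of f.
Check: d/dx[- \frac{4 \log{\left(x - 3 \right)}}{15} + \frac{\log{\left(x - \frac{1}{2} \right)}}{10} + \frac{\log{\left(x + \frac{3}{2} \right)}}{6}] = - \frac{4 x}{4 x^{3} - 8 x^{2} - 15 x + 9}, which equals f(x).
F(5) = - \frac{4 \log{\left(2 \right)}}{15} + \frac{\log{\left(\frac{9}{2} \right)}}{10} + \frac{\log{\left(\frac{13}{2} \right)}}{6}; F(4) = \frac{\log{\left(\frac{7}{2} \right)}}{10} + \frac{\log{\left(\frac{11}{2} \right)}}{6}.
Integral = F(5) - F(4) = - \frac{\log{\left(\frac{11}{2} \right)}}{6} - \frac{4 \log{\left(2 \right)}}{15} - \frac{\log{\left(\frac{7}{2} \right)}}{10} + \frac{\log{\left(\frac{9}{2} \right)}}{10} + \frac{\log{\left(\frac{13}{2} \right)}}{6}.

Antiderivative: F(x) = - \frac{4 \log{\left(x - 3 \right)}}{15} + \frac{\log{\left(x - \frac{1}{2} \right)}}{10} + \frac{\log{\left(x + \frac{3}{2} \right)}}{6}; value = - \frac{\log{\left(\frac{11}{2} \right)}}{6} - \frac{4 \log{\left(2 \right)}}{15} - \frac{\log{\left(\frac{7}{2} \right)}}{10} + \frac{\log{\left(\frac{9}{2} \right)}}{10} + \frac{\log{\left(\frac{13}{2} \right)}}{6}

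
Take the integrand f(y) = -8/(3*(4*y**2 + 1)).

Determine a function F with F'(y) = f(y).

An antiderivative is F(y) = -4*atan(2*y)/3.

For F(y) to be correct the identity F'(y) - f(y) = 0 must hold.
Check: d/dy[-4*atan(2*y)/3] = -8/(12*y**2 + 3), which equals f(y).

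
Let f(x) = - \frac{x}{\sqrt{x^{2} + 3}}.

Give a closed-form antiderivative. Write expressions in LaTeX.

An antiderivative is F(x) = - \sqrt{x^{2} + 3}.

The substitution u = x^{2} + 3 works: f is exactly (dF/du)*(du/dx) for that inner function.
Check: d/dx[- \sqrt{x^{2} + 3}] = - \frac{x}{\sqrt{x^{2} + 3}} = f(x).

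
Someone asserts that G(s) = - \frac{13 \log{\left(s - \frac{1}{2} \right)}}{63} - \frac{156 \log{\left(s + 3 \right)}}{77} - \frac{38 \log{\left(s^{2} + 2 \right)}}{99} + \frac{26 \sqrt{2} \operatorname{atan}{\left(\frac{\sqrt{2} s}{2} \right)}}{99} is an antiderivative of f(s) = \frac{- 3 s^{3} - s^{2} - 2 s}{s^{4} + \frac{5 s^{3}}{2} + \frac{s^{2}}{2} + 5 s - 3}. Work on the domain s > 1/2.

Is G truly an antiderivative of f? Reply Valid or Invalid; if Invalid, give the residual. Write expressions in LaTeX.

d/ds[G] = \frac{- 6 s^{3} - 2 s^{2} - 4 s}{2 s^{4} + 5 s^{3} + s^{2} + 10 s - 6}
This equals f(s) exactly, so the claim holds.

Valid - the claim checks out under differentiation.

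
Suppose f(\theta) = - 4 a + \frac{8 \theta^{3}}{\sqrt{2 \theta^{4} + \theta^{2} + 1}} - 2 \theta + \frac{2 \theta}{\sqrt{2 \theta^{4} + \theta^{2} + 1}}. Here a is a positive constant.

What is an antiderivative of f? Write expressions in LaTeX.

An antiderivative is F(\theta) = - 4 a \theta - \theta^{2} + 2 \sqrt{2 \theta^{4} + \theta^{2} + 1}.

The integrand splits into summands that can be handled one at a time.
Check: d/d\theta[- 4 a \theta - \theta^{2} + 2 \sqrt{2 \theta^{4} + \theta^{2} + 1}] = \frac{- 4 a \sqrt{2 \theta^{4} + \theta^{2} + 1} + 8 \theta^{3} - 2 \theta \sqrt{2 \theta^{4} + \theta^{2} + 1} + 2 \theta}{\sqrt{2 \theta^{4} + \theta^{2} + 1}}, which equals f(\theta).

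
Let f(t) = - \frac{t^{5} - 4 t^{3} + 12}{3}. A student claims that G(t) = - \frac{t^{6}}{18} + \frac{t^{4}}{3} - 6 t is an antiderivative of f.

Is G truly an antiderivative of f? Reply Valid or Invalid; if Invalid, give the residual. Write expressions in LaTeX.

Invalid: d/dt[G] - f = -2, which is not 0.

d/dt[G] = - \frac{t^{5}}{3} + \frac{4 t^{3}}{3} - 6
d/dt[G] - f(t) = -2 != 0.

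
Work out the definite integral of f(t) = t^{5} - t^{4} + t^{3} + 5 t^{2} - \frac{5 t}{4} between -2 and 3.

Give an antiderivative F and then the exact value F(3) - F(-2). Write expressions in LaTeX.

Antiderivative: F(t) = \frac{t^{6}}{6} - \frac{t^{5}}{5} + \frac{t^{4}}{4} + \frac{5 t^{3}}{3} - \frac{5 t^{2}}{8}; value = \frac{3055}{24}

Integrate term by term and add the pieces.
F(t) = \frac{t^{6}}{6} - \frac{t^{5}}{5} + \frac{t^{4}}{4} + \frac{5 t^{3}}{3} - \frac{5 t^{2}}{8} is an antiderivative of f.
Check: d/dt[\frac{t^{6}}{6} - \frac{t^{5}}{5} + \frac{t^{4}}{4} + \frac{5 t^{3}}{3} - \frac{5 t^{2}}{8}] = t^{5} - t^{4} + t^{3} + 5 t^{2} - \frac{5 t}{4} = f(t).
F(3) = \frac{5301}{40}; F(-2) = \frac{157}{30}.
Integral = F(3) - F(-2) = \frac{3055}{24}.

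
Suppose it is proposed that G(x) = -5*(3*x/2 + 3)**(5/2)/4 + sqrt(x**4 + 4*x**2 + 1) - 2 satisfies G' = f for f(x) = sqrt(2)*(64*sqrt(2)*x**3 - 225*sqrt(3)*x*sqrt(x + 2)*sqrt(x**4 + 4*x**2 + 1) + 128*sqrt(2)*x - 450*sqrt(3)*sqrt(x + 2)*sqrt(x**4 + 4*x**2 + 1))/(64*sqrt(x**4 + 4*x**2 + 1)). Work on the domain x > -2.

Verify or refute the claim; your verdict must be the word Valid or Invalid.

Valid - differentiating G returns exactly f.

d/dx[G] = sqrt(2)*(64*sqrt(2)*x**3 - 225*sqrt(3)*x*sqrt(x + 2)*sqrt(x**4 + 4*x**2 + 1) + 128*sqrt(2)*x - 450*sqrt(3)*sqrt(x + 2)*sqrt(x**4 + 4*x**2 + 1))/(64*sqrt(x**4 + 4*x**2 + 1))
This equals f(x) exactly, so the claim holds.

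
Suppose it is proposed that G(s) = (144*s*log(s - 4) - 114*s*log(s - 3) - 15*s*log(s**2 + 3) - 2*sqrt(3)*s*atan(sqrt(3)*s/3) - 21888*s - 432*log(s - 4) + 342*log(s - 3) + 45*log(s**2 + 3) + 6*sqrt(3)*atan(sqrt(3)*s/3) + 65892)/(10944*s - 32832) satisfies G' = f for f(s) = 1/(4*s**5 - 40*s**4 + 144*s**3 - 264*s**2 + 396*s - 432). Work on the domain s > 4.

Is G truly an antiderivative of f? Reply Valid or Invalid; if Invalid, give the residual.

d/ds[G] = 1/(4*s**5 - 40*s**4 + 144*s**3 - 264*s**2 + 396*s - 432)
This equals f(s) exactly, so the claim holds.

Valid. The derivative of G reproduces f.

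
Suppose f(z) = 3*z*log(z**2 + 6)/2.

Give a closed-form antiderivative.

Whatever form F(z) takes, F'(z) = f(z) is non-negotiable.
Check: d/dz[3*z**2*log(z**2 + 6)/4 - 3*z**2/4 + 9*log(z**2 + 6)/2] = 3*z*log(z**2 + 6)/2 = f(z).

An antiderivative is F(z) = 3*z**2*log(z**2 + 6)/4 - 3*z**2/4 + 9*log(z**2 + 6)/2.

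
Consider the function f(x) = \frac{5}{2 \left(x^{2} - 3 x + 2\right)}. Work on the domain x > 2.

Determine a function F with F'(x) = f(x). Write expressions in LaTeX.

Factor the denominator (2 \left(x - 2\right) \left(x - 1\right)) and decompose: f = - \frac{5}{2 \left(x - 1\right)} + \frac{5}{2 \left(x - 2\right)}; each piece integrates to a log, atan, or power term.
Check: d/dx[\frac{5 \log{\left(x - 2 \right)}}{2} - \frac{5 \log{\left(x - 1 \right)}}{2}] = \frac{5}{2 x^{2} - 6 x + 4}, which equals f(x).

An antiderivative is F(x) = \frac{5 \log{\left(x - 2 \right)}}{2} - \frac{5 \log{\left(x - 1 \right)}}{2}.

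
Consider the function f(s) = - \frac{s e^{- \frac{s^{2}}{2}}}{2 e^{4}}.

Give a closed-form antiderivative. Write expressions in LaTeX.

An antiderivative is F(s) = \frac{e^{- \frac{s^{2}}{2}}}{2 e^{4}}.

f matches the chain-rule pattern g'(h)*h' with inner function h(s) = - \frac{s^{2}}{2} - 4; substituting u = h(s) collapses the integral.
Check: d/ds[\frac{e^{- \frac{s^{2}}{2}}}{2 e^{4}}] = - \frac{s e^{- \frac{s^{2}}{2}}}{2 e^{4}} = f(s).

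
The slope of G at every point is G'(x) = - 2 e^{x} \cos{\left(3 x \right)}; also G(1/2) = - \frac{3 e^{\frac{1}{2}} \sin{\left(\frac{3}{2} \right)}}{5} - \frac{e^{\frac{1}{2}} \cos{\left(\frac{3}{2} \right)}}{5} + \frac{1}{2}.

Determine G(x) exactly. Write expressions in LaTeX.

G(x) = - \frac{3 e^{x} \sin{\left(3 x \right)}}{5} - \frac{e^{x} \cos{\left(3 x \right)}}{5} + \frac{1}{2}

Whatever form G(x) takes, its d/dx must return the stated G'(x).
A general antiderivative is - \frac{3 e^{x} \sin{\left(3 x \right)}}{5} - \frac{e^{x} \cos{\left(3 x \right)}}{5} + C.
The condition gives C = - \frac{3 e^{\frac{1}{2}} \sin{\left(\frac{3}{2} \right)}}{5} - \frac{e^{\frac{1}{2}} \cos{\left(\frac{3}{2} \right)}}{5} + \frac{1}{2} - (- \frac{3 e^{\frac{1}{2}} \sin{\left(\frac{3}{2} \right)}}{5} - \frac{e^{\frac{1}{2}} \cos{\left(\frac{3}{2} \right)}}{5}) = \frac{1}{2}.
So G(x) = - \frac{3 e^{x} \sin{\left(3 x \right)}}{5} - \frac{e^{x} \cos{\left(3 x \right)}}{5} + \frac{1}{2}.
Check: d/dx[- \frac{3 e^{x} \sin{\left(3 x \right)}}{5} - \frac{e^{x} \cos{\left(3 x \right)}}{5} + \frac{1}{2}] = - 2 e^{x} \cos{\left(3 x \right)} = G'(x).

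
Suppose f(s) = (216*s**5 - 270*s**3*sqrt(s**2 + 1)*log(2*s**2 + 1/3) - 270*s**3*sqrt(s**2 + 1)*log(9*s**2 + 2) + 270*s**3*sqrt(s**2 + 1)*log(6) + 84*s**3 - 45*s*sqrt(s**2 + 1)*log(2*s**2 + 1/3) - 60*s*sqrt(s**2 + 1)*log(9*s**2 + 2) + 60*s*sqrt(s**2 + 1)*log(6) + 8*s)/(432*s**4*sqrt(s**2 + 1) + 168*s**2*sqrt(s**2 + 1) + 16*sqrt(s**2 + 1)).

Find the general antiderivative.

F(s) = (8*sqrt(s**2 + 1) - 5*log(3*s**2/2 + 1/3)*log(2*s**2 + 1/3))/16 + C

Whatever form F(s) takes, F'(s) = f(s) is non-negotiable.
Check: d/ds[(8*sqrt(s**2 + 1) - 5*log(3*s**2/2 + 1/3)*log(2*s**2 + 1/3))/16] = (216*s**5 - 270*s**3*sqrt(s**2 + 1)*log(2*s**2 + 1/3) - 270*s**3*sqrt(s**2 + 1)*log(9*s**2 + 2) + 270*s**3*sqrt(s**2 + 1)*log(6) + 84*s**3 - 45*s*sqrt(s**2 + 1)*log(2*s**2 + 1/3) - 60*s*sqrt(s**2 + 1)*log(9*s**2 + 2) + 60*s*sqrt(s**2 + 1)*log(6) + 8*s)/(432*s**4*sqrt(s**2 + 1) + 168*s**2*sqrt(s**2 + 1) + 16*sqrt(s**2 + 1)) = f(s).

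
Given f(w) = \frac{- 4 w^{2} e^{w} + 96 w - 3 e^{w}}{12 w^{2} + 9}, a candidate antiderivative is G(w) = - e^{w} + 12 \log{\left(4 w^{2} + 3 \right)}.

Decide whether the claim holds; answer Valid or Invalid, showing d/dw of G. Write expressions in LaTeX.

d/dw[G] = \frac{- 4 w^{2} e^{w} + 96 w - 3 e^{w}}{4 w^{2} + 3}
d/dw[G] - f(w) = \frac{- 8 w^{2} e^{w} + 192 w - 6 e^{w}}{12 w^{2} + 9} != 0.

Invalid: d/dw[G] - f = \frac{- 8 w^{2} e^{w} + 192 w - 6 e^{w}}{12 w^{2} + 9}, which is not 0.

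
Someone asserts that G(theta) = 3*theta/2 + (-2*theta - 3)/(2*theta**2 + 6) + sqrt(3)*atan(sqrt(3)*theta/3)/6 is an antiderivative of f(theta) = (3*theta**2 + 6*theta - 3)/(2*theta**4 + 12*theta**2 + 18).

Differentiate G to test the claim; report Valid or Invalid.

Invalid: d/dtheta[G] - f = 3/2, which is not 0.

d/dtheta[G] = (3*theta**4 + 21*theta**2 + 6*theta + 24)/(2*theta**4 + 12*theta**2 + 18)
d/dtheta[G] - f(theta) = 3/2 != 0.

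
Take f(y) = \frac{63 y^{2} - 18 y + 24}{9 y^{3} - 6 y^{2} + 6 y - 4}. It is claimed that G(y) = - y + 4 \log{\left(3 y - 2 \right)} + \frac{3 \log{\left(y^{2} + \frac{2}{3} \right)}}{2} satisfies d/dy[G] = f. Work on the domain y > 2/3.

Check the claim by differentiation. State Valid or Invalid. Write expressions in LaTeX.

d/dy[G] = \frac{- 9 y^{3} + 69 y^{2} - 24 y + 28}{9 y^{3} - 6 y^{2} + 6 y - 4}
d/dy[G] - f(y) = -1 != 0.

Invalid: d/dy[G] - f = -1, which is not 0.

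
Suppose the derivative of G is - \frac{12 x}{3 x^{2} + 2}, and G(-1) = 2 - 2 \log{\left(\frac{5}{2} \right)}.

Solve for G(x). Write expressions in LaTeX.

The substitution u = \frac{3 x^{2}}{2} + 1 works: G'(x) is exactly (dG/du)*(du/dx) for that inner function.
A general antiderivative is - 2 \log{\left(\frac{3 x^{2}}{2} + 1 \right)} + C.
The condition gives C = 2 - 2 \log{\left(\frac{5}{2} \right)} - (- 2 \log{\left(\frac{5}{2} \right)}) = 2.
So G(x) = 2 - 2 \log{\left(\frac{3 x^{2}}{2} + 1 \right)}.
Check: d/dx[2 - 2 \log{\left(\frac{3 x^{2}}{2} + 1 \right)}] = - \frac{12 x}{3 x^{2} + 2} = G'(x).

G(x) = 2 - 2 \log{\left(\frac{3 x^{2}}{2} + 1 \right)}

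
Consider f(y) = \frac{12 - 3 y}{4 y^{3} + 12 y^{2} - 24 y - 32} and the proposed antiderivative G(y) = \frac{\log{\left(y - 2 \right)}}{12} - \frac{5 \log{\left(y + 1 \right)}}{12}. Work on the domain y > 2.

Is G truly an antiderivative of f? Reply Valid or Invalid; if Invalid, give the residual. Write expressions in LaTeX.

d/dy[G] = \frac{11 - 4 y}{12 y^{2} - 12 y - 24}
d/dy[G] - f(y) = - \frac{1}{3 y + 12} != 0.

Invalid: d/dy[G] - f = - \frac{1}{3 y + 12}, which is not 0.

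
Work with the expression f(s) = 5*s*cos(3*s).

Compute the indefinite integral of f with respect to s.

An antiderivative F(s) passes only if d/ds[F] lands on f(s) exactly.
Check: d/ds[5*(3*s*sin(3*s) + cos(3*s))/9] = 5*s*cos(3*s) = f(s).

F(s) = 5*(3*s*sin(3*s) + cos(3*s))/9 + C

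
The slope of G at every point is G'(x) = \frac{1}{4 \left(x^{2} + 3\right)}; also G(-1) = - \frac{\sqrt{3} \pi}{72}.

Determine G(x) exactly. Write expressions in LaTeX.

G(x) = \frac{\sqrt{3} \operatorname{atan}{\left(\frac{\sqrt{3} x}{3} \right)}}{12}

Whatever form G(x) takes, its d/dx must return the stated G'(x).
A general antiderivative is \frac{\sqrt{3} \operatorname{atan}{\left(\frac{\sqrt{3} x}{3} \right)}}{12} + C.
The condition gives C = - \frac{\sqrt{3} \pi}{72} - (- \frac{\sqrt{3} \pi}{72}) = 0.
So G(x) = \frac{\sqrt{3} \operatorname{atan}{\left(\frac{\sqrt{3} x}{3} \right)}}{12}.
Check: d/dx[\frac{\sqrt{3} \operatorname{atan}{\left(\frac{\sqrt{3} x}{3} \right)}}{12}] = \frac{1}{4 x^{2} + 12}, which equals G'(x).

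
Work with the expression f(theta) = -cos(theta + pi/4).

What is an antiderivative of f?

Any candidate F(theta) must reproduce f(theta) exactly when differentiated.
Check: d/dtheta[-sin(theta + pi/4)] = -cos(theta + pi/4) = f(theta).

An antiderivative is F(theta) = -sin(theta + pi/4).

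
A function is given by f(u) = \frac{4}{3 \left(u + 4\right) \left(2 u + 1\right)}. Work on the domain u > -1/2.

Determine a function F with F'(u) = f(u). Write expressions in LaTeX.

The denominator factors as 3 \left(u + 4\right) \left(2 u + 1\right); partial fractions split f into directly integrable pieces: \frac{8}{21 \left(2 u + 1\right)} - \frac{4}{21 \left(u + 4\right)}.
Check: d/du[\frac{4 \log{\left(u + \frac{1}{2} \right)}}{21} - \frac{4 \log{\left(u + 4 \right)}}{21}] = \frac{4}{6 u^{2} + 27 u + 12}, which equals f(u).

An antiderivative is F(u) = \frac{4 \log{\left(u + \frac{1}{2} \right)}}{21} - \frac{4 \log{\left(u + 4 \right)}}{21}.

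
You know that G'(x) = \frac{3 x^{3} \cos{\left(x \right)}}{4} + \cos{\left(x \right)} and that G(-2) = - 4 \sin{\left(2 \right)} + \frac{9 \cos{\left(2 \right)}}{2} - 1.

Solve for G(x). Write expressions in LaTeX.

The integrand splits into summands that can be handled one at a time.
A general antiderivative is \frac{3 x^{3} \sin{\left(x \right)}}{4} + \frac{9 x^{2} \cos{\left(x \right)}}{4} - \frac{9 x \sin{\left(x \right)}}{2} + \sin{\left(x \right)} - \frac{9 \cos{\left(x \right)}}{2} + C.
The condition gives C = - 4 \sin{\left(2 \right)} + \frac{9 \cos{\left(2 \right)}}{2} - 1 - (- 4 \sin{\left(2 \right)} + \frac{9 \cos{\left(2 \right)}}{2}) = -1.
So G(x) = \frac{3 x^{3} \sin{\left(x \right)}}{4} + \frac{9 x^{2} \cos{\left(x \right)}}{4} - \frac{9 x \sin{\left(x \right)}}{2} + \sin{\left(x \right)} - \frac{9 \cos{\left(x \right)}}{2} - 1.
Check: d/dx[\frac{3 x^{3} \sin{\left(x \right)}}{4} + \frac{9 x^{2} \cos{\left(x \right)}}{4} - \frac{9 x \sin{\left(x \right)}}{2} + \sin{\left(x \right)} - \frac{9 \cos{\left(x \right)}}{2} - 1] = \frac{3 x^{3} \cos{\left(x \right)}}{4} + \cos{\left(x \right)} = G'(x).

G(x) = \frac{3 x^{3} \sin{\left(x \right)}}{4} + \frac{9 x^{2} \cos{\left(x \right)}}{4} - \frac{9 x \sin{\left(x \right)}}{2} + \sin{\left(x \right)} - \frac{9 \cos{\left(x \right)}}{2} - 1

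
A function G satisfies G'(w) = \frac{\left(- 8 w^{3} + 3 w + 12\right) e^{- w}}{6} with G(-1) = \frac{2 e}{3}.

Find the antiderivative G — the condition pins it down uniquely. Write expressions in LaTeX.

G(w) = \frac{\left(8 w^{3} + 24 w^{2} + 45 w + 33\right) e^{- w}}{6}

G'(w) has the shape u'v + uv' for u = \frac{4 w^{3}}{3} + 4 w^{2} + \frac{15 w}{2} + \frac{11}{2} and v = e^{- w} — it is the derivative of the product u*v.
A general antiderivative is \frac{\left(8 w^{3} + 24 w^{2} + 45 w + 33\right) e^{- w}}{6} + C.
The condition gives C = \frac{2 e}{3} - (\frac{2 e}{3}) = 0.
So G(w) = \frac{\left(8 w^{3} + 24 w^{2} + 45 w + 33\right) e^{- w}}{6}.
Check: d/dw[\frac{\left(8 w^{3} + 24 w^{2} + 45 w + 33\right) e^{- w}}{6}] = \frac{\left(- 8 w^{3} + 3 w + 12\right) e^{- w}}{6} = G'(w).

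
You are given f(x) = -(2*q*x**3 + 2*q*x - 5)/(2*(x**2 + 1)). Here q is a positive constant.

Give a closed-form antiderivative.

Whatever form F(x) takes, F'(x) = f(x) is non-negotiable.
Check: d/dx[-q*x**2/2 + 5*atan(x)/2] = (-2*q*x**3 - 2*q*x + 5)/(2*x**2 + 2), which equals f(x).

An antiderivative is F(x) = -q*x**2/2 + 5*atan(x)/2.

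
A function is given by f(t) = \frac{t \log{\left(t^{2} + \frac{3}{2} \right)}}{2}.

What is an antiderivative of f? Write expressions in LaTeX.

An antiderivative is F(t) = \frac{t^{2} \log{\left(t^{2} + \frac{3}{2} \right)}}{4} - \frac{t^{2}}{4} + \frac{3 \log{\left(2 t^{2} + 3 \right)}}{8}.

For F(t) to be correct the identity F'(t) - f(t) = 0 must hold.
Check: d/dt[\frac{t^{2} \log{\left(t^{2} + \frac{3}{2} \right)}}{4} - \frac{t^{2}}{4} + \frac{3 \log{\left(2 t^{2} + 3 \right)}}{8}] = \frac{t \log{\left(t^{2} + \frac{3}{2} \right)}}{2} = f(t).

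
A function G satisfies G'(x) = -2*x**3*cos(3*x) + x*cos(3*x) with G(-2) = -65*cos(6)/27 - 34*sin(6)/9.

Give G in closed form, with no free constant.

G(x) = -(18*x**3*sin(3*x) + 18*x**2*cos(3*x) - 21*x*sin(3*x) - 7*cos(3*x))/27

The integrand splits into summands that can be handled one at a time.
A general antiderivative is -2*x**3*sin(3*x)/3 - 2*x**2*cos(3*x)/3 + 7*x*sin(3*x)/9 + 7*cos(3*x)/27 + C.
The condition gives C = -65*cos(6)/27 - 34*sin(6)/9 - (-65*cos(6)/27 - 34*sin(6)/9) = 0.
So G(x) = -(18*x**3*sin(3*x) + 18*x**2*cos(3*x) - 21*x*sin(3*x) - 7*cos(3*x))/27.
Check: d/dx[-(18*x**3*sin(3*x) + 18*x**2*cos(3*x) - 21*x*sin(3*x) - 7*cos(3*x))/27] = -2*x**3*cos(3*x) + x*cos(3*x) = G'(x).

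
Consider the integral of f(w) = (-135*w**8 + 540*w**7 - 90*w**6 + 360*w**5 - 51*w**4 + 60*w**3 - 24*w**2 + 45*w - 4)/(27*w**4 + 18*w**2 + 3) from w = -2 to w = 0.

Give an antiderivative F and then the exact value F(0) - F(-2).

Recover f(w) by differentiating a candidate F(w); any mismatch rules it out.
F(w) = -w**5 + 5*w**4 - 4*w/3 - 5/(2*(3*w**2 + 1)) is an antiderivative of f.
Check: d/dw[-w**5 + 5*w**4 - 4*w/3 - 5/(2*(3*w**2 + 1))] = (-135*w**8 + 540*w**7 - 90*w**6 + 360*w**5 - 51*w**4 + 60*w**3 - 24*w**2 + 45*w - 4)/(27*w**4 + 18*w**2 + 3) = f(w).
F(0) = -5/2; F(-2) = 8929/78.
Integral = F(0) - F(-2) = -4562/39.

Antiderivative: F(w) = -w**5 + 5*w**4 - 4*w/3 - 5/(2*(3*w**2 + 1)); value = -4562/39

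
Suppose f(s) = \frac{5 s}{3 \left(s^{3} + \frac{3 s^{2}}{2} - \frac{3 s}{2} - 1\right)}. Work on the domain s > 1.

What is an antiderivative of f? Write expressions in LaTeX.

An antiderivative is F(s) = \frac{10 \left(- 2 \log{\left(s + 2 \right)} + \log{\left(2 s^{2} - s - 1 \right)}\right)}{27}.

Factor the denominator (3 \left(s - 1\right) \left(s + 2\right) \left(2 s + 1\right)) and decompose: f = \frac{20}{27 \left(2 s + 1\right)} - \frac{20}{27 \left(s + 2\right)} + \frac{10}{27 \left(s - 1\right)}; each piece integrates to a log, atan, or power term.
Check: d/ds[\frac{10 \left(- 2 \log{\left(s + 2 \right)} + \log{\left(2 s^{2} - s - 1 \right)}\right)}{27}] = \frac{10 s}{6 s^{3} + 9 s^{2} - 9 s - 6}, which equals f(s).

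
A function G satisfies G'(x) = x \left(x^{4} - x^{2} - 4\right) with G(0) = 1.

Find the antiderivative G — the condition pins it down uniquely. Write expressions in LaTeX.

The proposed G(x) is checked by its d/dx: the result must match the given G'(x).
A general antiderivative is \frac{x^{6}}{6} - \frac{x^{4}}{4} - 2 x^{2} + C.
The condition gives C = 1 - (0) = 1.
So G(x) = \frac{2 x^{6} - 3 x^{4} - 24 x^{2} + 12}{12}.
Check: d/dx[\frac{2 x^{6} - 3 x^{4} - 24 x^{2} + 12}{12}] = x^{5} - x^{3} - 4 x, which equals G'(x).

G(x) = \frac{2 x^{6} - 3 x^{4} - 24 x^{2} + 12}{12}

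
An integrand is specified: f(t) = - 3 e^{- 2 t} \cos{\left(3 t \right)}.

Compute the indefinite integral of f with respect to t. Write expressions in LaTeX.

Check any antiderivative F(t) by computing F'(t) and comparing it with f(t).
Check: d/dt[\frac{3 \left(- 3 \sin{\left(3 t \right)} + 2 \cos{\left(3 t \right)}\right) e^{- 2 t}}{13}] = - 3 e^{- 2 t} \cos{\left(3 t \right)} = f(t).

F(t) = \frac{3 \left(- 3 \sin{\left(3 t \right)} + 2 \cos{\left(3 t \right)}\right) e^{- 2 t}}{13} + C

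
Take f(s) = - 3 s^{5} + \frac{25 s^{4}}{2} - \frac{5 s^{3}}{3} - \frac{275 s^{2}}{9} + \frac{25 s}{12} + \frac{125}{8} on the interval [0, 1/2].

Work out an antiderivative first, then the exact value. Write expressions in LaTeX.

The substitution u = s^{2} - \frac{5 s}{3} - \frac{5}{2} works: f is exactly (dF/du)*(du/ds) for that inner function.
F(s) = - \frac{\left(6 s^{2} - 10 s - 15\right)^{3}}{432} is an antiderivative of f.
Check: d/ds[- \frac{\left(6 s^{2} - 10 s - 15\right)^{3}}{432}] = - 3 s^{5} + \frac{25 s^{4}}{2} - \frac{5 s^{3}}{3} - \frac{275 s^{2}}{9} + \frac{25 s}{12} + \frac{125}{8} = f(s).
F(1/2) = \frac{50653}{3456}; F(0) = \frac{125}{16}.
Integral = F(1/2) - F(0) = \frac{23653}{3456}.

Antiderivative: F(s) = - \frac{\left(6 s^{2} - 10 s - 15\right)^{3}}{432}; value = \frac{23653}{3456}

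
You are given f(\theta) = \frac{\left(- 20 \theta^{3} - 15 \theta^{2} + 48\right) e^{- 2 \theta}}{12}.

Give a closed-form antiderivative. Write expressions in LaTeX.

An antiderivative is F(\theta) = \frac{\left(40 \theta^{3} + 90 \theta^{2} + 90 \theta - 51\right) e^{- 2 \theta}}{48}.

f has the shape u'v + uv' for u = \frac{5 \theta^{3}}{6} + \frac{15 \theta^{2}}{8} + \frac{15 \theta}{8} - \frac{17}{16} and v = e^{- 2 \theta} — it is the derivative of the product u*v.
Check: d/d\theta[\frac{\left(40 \theta^{3} + 90 \theta^{2} + 90 \theta - 51\right) e^{- 2 \theta}}{48}] = \frac{\left(- 20 \theta^{3} - 15 \theta^{2} + 48\right) e^{- 2 \theta}}{12} = f(\theta).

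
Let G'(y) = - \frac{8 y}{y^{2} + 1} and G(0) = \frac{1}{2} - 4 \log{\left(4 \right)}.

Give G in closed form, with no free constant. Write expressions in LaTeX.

G(y) = \frac{1}{2} - 4 \log{\left(4 y^{2} + 4 \right)}

The substitution u = 4 y^{2} + 4 works: G'(y) is exactly (dG/du)*(du/dy) for that inner function.
A general antiderivative is - 4 \log{\left(4 y^{2} + 4 \right)} + C.
The condition gives C = \frac{1}{2} - 4 \log{\left(4 \right)} - (- 4 \log{\left(4 \right)}) = \frac{1}{2}.
So G(y) = \frac{1}{2} - 4 \log{\left(4 y^{2} + 4 \right)}.
Check: d/dy[\frac{1}{2} - 4 \log{\left(4 y^{2} + 4 \right)}] = - \frac{8 y}{y^{2} + 1} = G'(y).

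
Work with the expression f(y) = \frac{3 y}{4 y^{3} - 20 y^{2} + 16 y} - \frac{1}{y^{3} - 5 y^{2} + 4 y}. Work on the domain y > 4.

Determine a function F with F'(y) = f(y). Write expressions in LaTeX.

The denominator factors as 4 y \left(y - 4\right) \left(y - 1\right); partial fractions split f into directly integrable pieces: \frac{1}{12 \left(y - 1\right)} + \frac{1}{6 \left(y - 4\right)} - \frac{1}{4 y}.
Check: d/dy[- \frac{\log{\left(y \right)}}{4} + \frac{\log{\left(y - 4 \right)}}{6} + \frac{\log{\left(y - 1 \right)}}{12}] = \frac{3 y - 4}{4 y^{3} - 20 y^{2} + 16 y}, which equals f(y).

An antiderivative is F(y) = - \frac{\log{\left(y \right)}}{4} + \frac{\log{\left(y - 4 \right)}}{6} + \frac{\log{\left(y - 1 \right)}}{12}.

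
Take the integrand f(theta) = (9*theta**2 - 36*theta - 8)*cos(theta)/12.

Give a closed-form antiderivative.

An antiderivative is F(theta) = 3*theta**2*sin(theta)/4 - 3*theta*sin(theta) + 3*theta*cos(theta)/2 - 13*sin(theta)/6 - 3*cos(theta).

An antiderivative F(theta) passes only if d/dtheta[F] lands on f(theta) exactly.
Check: d/dtheta[3*theta**2*sin(theta)/4 - 3*theta*sin(theta) + 3*theta*cos(theta)/2 - 13*sin(theta)/6 - 3*cos(theta)] = 3*theta**2*cos(theta)/4 - 3*theta*cos(theta) - 2*cos(theta)/3, which equals f(theta).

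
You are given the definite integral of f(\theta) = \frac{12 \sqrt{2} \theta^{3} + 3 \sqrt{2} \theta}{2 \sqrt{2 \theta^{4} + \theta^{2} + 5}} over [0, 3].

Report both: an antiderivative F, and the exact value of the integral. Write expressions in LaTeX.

Antiderivative: F(\theta) = \frac{3 \sqrt{2} \sqrt{2 \theta^{4} + \theta^{2} + 5}}{2}; value = - \frac{3 \sqrt{10}}{2} + 6 \sqrt{22}

f matches the chain-rule pattern g'(h)*h' with inner function h(\theta) = \theta^{4} + \frac{\theta^{2}}{2} + \frac{5}{2}; substituting u = h(\theta) collapses the integral.
F(\theta) = \frac{3 \sqrt{2} \sqrt{2 \theta^{4} + \theta^{2} + 5}}{2} is an antiderivative of f.
Check: d/d\theta[\frac{3 \sqrt{2} \sqrt{2 \theta^{4} + \theta^{2} + 5}}{2}] = \frac{12 \sqrt{2} \theta^{3} + 3 \sqrt{2} \theta}{2 \sqrt{2 \theta^{4} + \theta^{2} + 5}} = f(\theta).
F(3) = 6 \sqrt{22}; F(0) = \frac{3 \sqrt{10}}{2}.
Integral = F(3) - F(0) = - \frac{3 \sqrt{10}}{2} + 6 \sqrt{22}.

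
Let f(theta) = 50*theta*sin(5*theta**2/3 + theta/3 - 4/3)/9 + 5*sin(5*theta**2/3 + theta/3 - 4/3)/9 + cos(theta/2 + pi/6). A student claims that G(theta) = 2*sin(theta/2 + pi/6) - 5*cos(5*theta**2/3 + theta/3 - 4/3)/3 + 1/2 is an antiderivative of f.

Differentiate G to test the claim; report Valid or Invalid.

Valid - differentiating G returns exactly f.

d/dtheta[G] = 50*theta*sin(5*theta**2/3 + theta/3 - 4/3)/9 + 5*sin(5*theta**2/3 + theta/3 - 4/3)/9 + cos(theta/2 + pi/6)
This equals f(theta) exactly, so the claim holds.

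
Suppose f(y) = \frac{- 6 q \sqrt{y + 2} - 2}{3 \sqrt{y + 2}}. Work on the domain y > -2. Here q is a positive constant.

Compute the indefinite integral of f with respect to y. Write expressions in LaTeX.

An antiderivative F(y) passes only if d/dy[F] lands on f(y) exactly.
Check: d/dy[- 2 q y - \frac{4 \sqrt{y + 2}}{3}] = \frac{- 6 q \sqrt{y + 2} - 2}{3 \sqrt{y + 2}} = f(y).

F(y) = - 2 q y - \frac{4 \sqrt{y + 2}}{3} + C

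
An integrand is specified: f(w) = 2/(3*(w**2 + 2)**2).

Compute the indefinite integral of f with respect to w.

F(w) = 2*w/(12*w**2 + 24) + sqrt(2)*atan(sqrt(2)*w/2)/12 + C

A candidate is checked by its d/dw: the result must match f(w).
Check: d/dw[2*w/(12*w**2 + 24) + sqrt(2)*atan(sqrt(2)*w/2)/12] = 2/(3*w**4 + 12*w**2 + 12), which equals f(w).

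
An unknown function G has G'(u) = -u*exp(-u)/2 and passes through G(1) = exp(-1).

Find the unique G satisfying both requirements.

Recognize the product-rule pattern: G'(u) = v'r + vr' with v = u/2 + 1/2, r = exp(-u), so integration by parts undoes it.
A general antiderivative is (u + 1)*exp(-u)/2 + C.
The condition gives C = exp(-1) - (exp(-1)) = 0.
So G(u) = (u + 1)*exp(-u)/2.
Check: d/du[(u + 1)*exp(-u)/2] = -u*exp(-u)/2 = G'(u).

G(u) = (u + 1)*exp(-u)/2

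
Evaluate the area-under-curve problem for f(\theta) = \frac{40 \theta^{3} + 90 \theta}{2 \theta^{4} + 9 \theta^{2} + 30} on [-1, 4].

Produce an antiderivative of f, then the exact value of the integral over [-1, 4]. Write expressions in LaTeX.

Antiderivative: F(\theta) = 5 \log{\left(\frac{\theta^{4}}{3} + \frac{3 \theta^{2}}{2} + 5 \right)}; value = - 5 \log{\left(\frac{41}{6} \right)} + 5 \log{\left(\frac{343}{3} \right)}

The substitution u = \frac{\theta^{4}}{3} + \frac{3 \theta^{2}}{2} + 5 works: f is exactly (dF/du)*(du/d\theta) for that inner function.
F(\theta) = 5 \log{\left(\frac{\theta^{4}}{3} + \frac{3 \theta^{2}}{2} + 5 \right)} is an antiderivative of f.
Check: d/d\theta[5 \log{\left(\frac{\theta^{4}}{3} + \frac{3 \theta^{2}}{2} + 5 \right)}] = \frac{40 \theta^{3} + 90 \theta}{2 \theta^{4} + 9 \theta^{2} + 30} = f(\theta).
F(4) = 5 \log{\left(\frac{343}{3} \right)}; F(-1) = 5 \log{\left(\frac{41}{6} \right)}.
Integral = F(4) - F(-1) = - 5 \log{\left(\frac{41}{6} \right)} + 5 \log{\left(\frac{343}{3} \right)}.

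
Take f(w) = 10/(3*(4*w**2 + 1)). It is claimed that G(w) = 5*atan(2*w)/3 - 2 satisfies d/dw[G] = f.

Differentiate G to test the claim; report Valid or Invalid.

d/dw[G] = 10/(12*w**2 + 3)
This equals f(w) exactly, so the claim holds.

Valid: G'(w) = f(w).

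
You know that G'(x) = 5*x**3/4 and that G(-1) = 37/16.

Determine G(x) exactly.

Check a candidate G(x) by differentiating: d/dx[G] must match the given G'(x).
A general antiderivative is 5*x**4/16 + C.
The condition gives C = 37/16 - (5/16) = 2.
So G(x) = 5*x**4/16 + 2.
Check: d/dx[5*x**4/16 + 2] = 5*x**3/4 = G'(x).

G(x) = 5*x**4/16 + 2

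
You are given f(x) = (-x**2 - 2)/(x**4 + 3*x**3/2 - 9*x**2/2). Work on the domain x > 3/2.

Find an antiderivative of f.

An antiderivative is F(x) = 2*(6*x*log(x) - 17*x*log(x - 3/2) + 11*x*log(x + 3) - 18)/(81*x).

Factor the denominator (x**2*(x + 3)*(2*x - 3)) and decompose: f = -68/(81*(2*x - 3)) + 22/(81*(x + 3)) + 4/(27*x) + 4/(9*x**2); each piece integrates to a log, atan, or power term.
Check: d/dx[2*(6*x*log(x) - 17*x*log(x - 3/2) + 11*x*log(x + 3) - 18)/(81*x)] = (-2*x**2 - 4)/(2*x**4 + 3*x**3 - 9*x**2), which equals f(x).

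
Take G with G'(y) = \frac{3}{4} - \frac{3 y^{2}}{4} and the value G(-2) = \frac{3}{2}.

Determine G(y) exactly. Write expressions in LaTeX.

A candidate passes only if d/dy[G] lands on the given G'(y) exactly.
A general antiderivative is - \frac{y^{3}}{4} + \frac{3 y}{4} + 1 + C.
The condition gives C = \frac{3}{2} - (\frac{3}{2}) = 0.
So G(y) = \frac{- y^{3} + 3 y + 4}{4}.
Check: d/dy[\frac{- y^{3} + 3 y + 4}{4}] = \frac{3}{4} - \frac{3 y^{2}}{4} = G'(y).

G(y) = \frac{- y^{3} + 3 y + 4}{4}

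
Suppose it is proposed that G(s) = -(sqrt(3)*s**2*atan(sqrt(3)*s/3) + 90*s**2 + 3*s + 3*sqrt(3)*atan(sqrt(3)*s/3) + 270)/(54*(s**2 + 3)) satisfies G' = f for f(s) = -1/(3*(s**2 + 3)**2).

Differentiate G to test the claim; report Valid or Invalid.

Valid - differentiating G returns exactly f.

d/ds[G] = -1/(3*s**4 + 18*s**2 + 27)
This equals f(s) exactly, so the claim holds.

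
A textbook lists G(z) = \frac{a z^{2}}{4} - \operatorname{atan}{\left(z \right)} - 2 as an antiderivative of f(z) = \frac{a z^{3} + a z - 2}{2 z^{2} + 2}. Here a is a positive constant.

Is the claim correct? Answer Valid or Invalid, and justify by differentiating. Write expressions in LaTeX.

d/dz[G] = \frac{a z^{3} + a z - 2}{2 z^{2} + 2}
This equals f(z) exactly, so the claim holds.

Valid - differentiating G returns exactly f.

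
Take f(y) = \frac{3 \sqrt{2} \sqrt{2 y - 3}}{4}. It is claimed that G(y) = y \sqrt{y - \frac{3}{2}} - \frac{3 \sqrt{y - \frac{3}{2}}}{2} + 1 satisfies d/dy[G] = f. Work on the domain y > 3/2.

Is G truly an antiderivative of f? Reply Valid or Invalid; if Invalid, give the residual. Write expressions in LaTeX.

d/dy[G] = \frac{\sqrt{2} \left(6 y - 9\right)}{4 \sqrt{2 y - 3}}
This equals f(y) exactly, so the claim holds.

Valid: G'(y) = f(y).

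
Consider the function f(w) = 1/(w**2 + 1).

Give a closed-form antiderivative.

Differentiate the proposed F(w) back; it has to land on f(w) exactly.
Check: d/dw[atan(w)] = 1/(w**2 + 1) = f(w).

An antiderivative is F(w) = atan(w).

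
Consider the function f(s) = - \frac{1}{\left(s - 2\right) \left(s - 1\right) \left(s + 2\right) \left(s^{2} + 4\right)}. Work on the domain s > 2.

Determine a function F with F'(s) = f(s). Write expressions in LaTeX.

An antiderivative is F(s) = \frac{- 15 \log{\left(s - 2 \right)} + 32 \log{\left(s - 1 \right)} - 5 \log{\left(s + 2 \right)} - 6 \log{\left(s^{2} + 4 \right)} - 6 \operatorname{atan}{\left(\frac{s}{2} \right)}}{480}.

The denominator factors as \left(s - 2\right) \left(s - 1\right) \left(s + 2\right) \left(s^{2} + 4\right); partial fractions split f into directly integrable pieces: - \frac{s + 1}{40 \left(s^{2} + 4\right)} - \frac{1}{96 \left(s + 2\right)} + \frac{1}{15 \left(s - 1\right)} - \frac{1}{32 \left(s - 2\right)}.
Check: d/ds[\frac{- 15 \log{\left(s - 2 \right)} + 32 \log{\left(s - 1 \right)} - 5 \log{\left(s + 2 \right)} - 6 \log{\left(s^{2} + 4 \right)} - 6 \operatorname{atan}{\left(\frac{s}{2} \right)}}{480}] = - \frac{1}{s^{5} - s^{4} - 16 s + 16}, which equals f(s).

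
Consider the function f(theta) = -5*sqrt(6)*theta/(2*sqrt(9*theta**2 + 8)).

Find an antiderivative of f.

An antiderivative is F(theta) = -5*sqrt(3*theta**2/2 + 4/3)/3.

f matches the chain-rule pattern g'(h)*h' with inner function h(theta) = 3*theta**2/2 + 4/3; substituting u = h(theta) collapses the integral.
Check: d/dtheta[-5*sqrt(3*theta**2/2 + 4/3)/3] = -5*sqrt(6)*theta/(2*sqrt(9*theta**2 + 8)) = f(theta).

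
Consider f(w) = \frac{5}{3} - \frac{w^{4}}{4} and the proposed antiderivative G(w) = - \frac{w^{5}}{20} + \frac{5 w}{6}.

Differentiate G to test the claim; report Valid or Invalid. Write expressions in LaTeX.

Invalid: d/dw[G] - f = - \frac{5}{6}, which is not 0.

d/dw[G] = \frac{5}{6} - \frac{w^{4}}{4}
d/dw[G] - f(w) = - \frac{5}{6} != 0.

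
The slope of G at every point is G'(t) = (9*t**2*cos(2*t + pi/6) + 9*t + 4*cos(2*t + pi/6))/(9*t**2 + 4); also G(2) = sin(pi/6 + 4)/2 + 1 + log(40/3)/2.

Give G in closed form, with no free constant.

A candidate passes only if d/dt[G] lands on the given G'(t) exactly.
A general antiderivative is log(3*t**2 + 4/3)/2 + sin(2*t + pi/6)/2 + C.
The condition gives C = sin(pi/6 + 4)/2 + 1 + log(40/3)/2 - (sin(pi/6 + 4)/2 + log(40/3)/2) = 1.
So G(t) = log(3*t**2 + 4/3)/2 + sin(2*t + pi/6)/2 + 1.
Check: d/dt[log(3*t**2 + 4/3)/2 + sin(2*t + pi/6)/2 + 1] = (9*t**2*cos(2*t + pi/6) + 9*t + 4*cos(2*t + pi/6))/(9*t**2 + 4) = G'(t).

G(t) = log(3*t**2 + 4/3)/2 + sin(2*t + pi/6)/2 + 1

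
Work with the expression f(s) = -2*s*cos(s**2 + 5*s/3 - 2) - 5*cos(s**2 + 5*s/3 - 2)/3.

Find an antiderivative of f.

An antiderivative is F(s) = -sin(s**2 + 5*s/3 - 2).

The substitution u = s**2 + 5*s/3 - 2 works: f is exactly (dF/du)*(du/ds) for that inner function.
Check: d/ds[-sin(s**2 + 5*s/3 - 2)] = -2*s*cos(s**2 + 5*s/3 - 2) - 5*cos(s**2 + 5*s/3 - 2)/3 = f(s).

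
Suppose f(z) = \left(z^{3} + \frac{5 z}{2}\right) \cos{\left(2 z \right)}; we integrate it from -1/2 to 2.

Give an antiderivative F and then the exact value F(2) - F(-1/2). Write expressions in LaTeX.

Antiderivative: F(z) = \frac{z^{3} \sin{\left(2 z \right)}}{2} + \frac{3 z^{2} \cos{\left(2 z \right)}}{4} + \frac{z \sin{\left(2 z \right)}}{2} + \frac{\cos{\left(2 z \right)}}{4}; value = 5 \sin{\left(4 \right)} + \frac{13 \cos{\left(4 \right)}}{4} - \frac{5 \sin{\left(1 \right)}}{16} - \frac{7 \cos{\left(1 \right)}}{16}

Whatever form F(z) takes, F'(z) = f(z) is non-negotiable.
F(z) = \frac{z^{3} \sin{\left(2 z \right)}}{2} + \frac{3 z^{2} \cos{\left(2 z \right)}}{4} + \frac{z \sin{\left(2 z \right)}}{2} + \frac{\cos{\left(2 z \right)}}{4} is an antiderivative of f.
Check: d/dz[\frac{z^{3} \sin{\left(2 z \right)}}{2} + \frac{3 z^{2} \cos{\left(2 z \right)}}{4} + \frac{z \sin{\left(2 z \right)}}{2} + \frac{\cos{\left(2 z \right)}}{4}] = z^{3} \cos{\left(2 z \right)} + \frac{5 z \cos{\left(2 z \right)}}{2}, which equals f(z).
F(2) = 5 \sin{\left(4 \right)} + \frac{13 \cos{\left(4 \right)}}{4}; F(-1/2) = \frac{7 \cos{\left(1 \right)}}{16} + \frac{5 \sin{\left(1 \right)}}{16}.
Integral = F(2) - F(-1/2) = 5 \sin{\left(4 \right)} + \frac{13 \cos{\left(4 \right)}}{4} - \frac{5 \sin{\left(1 \right)}}{16} - \frac{7 \cos{\left(1 \right)}}{16}.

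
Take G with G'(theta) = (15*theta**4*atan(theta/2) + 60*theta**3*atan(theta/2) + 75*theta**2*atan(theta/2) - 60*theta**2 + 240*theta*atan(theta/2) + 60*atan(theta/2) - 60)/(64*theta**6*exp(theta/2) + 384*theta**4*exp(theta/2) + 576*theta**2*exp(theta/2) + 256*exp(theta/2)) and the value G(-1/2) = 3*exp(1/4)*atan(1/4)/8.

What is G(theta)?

G(theta) = -15*exp(-theta/2)*atan(theta/2)/(32*(theta**2 + 1))

The proposed G(theta) is checked by its d/dtheta: the result must match the given G'(theta).
A general antiderivative is -15*exp(-theta/2)*atan(theta/2)/(16*(2*theta**2 + 2)) + C.
The condition gives C = 3*exp(1/4)*atan(1/4)/8 - (3*exp(1/4)*atan(1/4)/8) = 0.
So G(theta) = -15*exp(-theta/2)*atan(theta/2)/(32*(theta**2 + 1)).
Check: d/dtheta[-15*exp(-theta/2)*atan(theta/2)/(32*(theta**2 + 1))] = (15*theta**4*atan(theta/2) + 60*theta**3*atan(theta/2) + 75*theta**2*atan(theta/2) - 60*theta**2 + 240*theta*atan(theta/2) + 60*atan(theta/2) - 60)/(64*theta**6*exp(theta/2) + 384*theta**4*exp(theta/2) + 576*theta**2*exp(theta/2) + 256*exp(theta/2)) = G'(theta).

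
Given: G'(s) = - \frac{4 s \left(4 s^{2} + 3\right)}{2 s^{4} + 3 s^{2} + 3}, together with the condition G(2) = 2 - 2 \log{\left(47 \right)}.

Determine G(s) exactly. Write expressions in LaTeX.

G'(s) matches the chain-rule pattern g'(h)*h' with inner function h(s) = 2 s^{4} + 3 s^{2} + 3; substituting u = h(s) collapses the integral.
A general antiderivative is - 2 \log{\left(2 s^{4} + 3 s^{2} + 3 \right)} + C.
The condition gives C = 2 - 2 \log{\left(47 \right)} - (- 2 \log{\left(47 \right)}) = 2.
So G(s) = 2 - 2 \log{\left(2 s^{4} + 3 s^{2} + 3 \right)}.
Check: d/ds[2 - 2 \log{\left(2 s^{4} + 3 s^{2} + 3 \right)}] = \frac{- 16 s^{3} - 12 s}{2 s^{4} + 3 s^{2} + 3}, which equals G'(s).

G(s) = 2 - 2 \log{\left(2 s^{4} + 3 s^{2} + 3 \right)}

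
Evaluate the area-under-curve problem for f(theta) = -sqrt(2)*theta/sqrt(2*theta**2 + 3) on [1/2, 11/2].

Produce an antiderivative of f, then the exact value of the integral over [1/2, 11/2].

Antiderivative: F(theta) = -sqrt(theta**2 + 3/2); value = -sqrt(127)/2 + sqrt(7)/2

The substitution u = theta**2 + 3/2 works: f is exactly (dF/du)*(du/dtheta) for that inner function.
F(theta) = -sqrt(theta**2 + 3/2) is an antiderivative of f.
Check: d/dtheta[-sqrt(theta**2 + 3/2)] = -sqrt(2)*theta/sqrt(2*theta**2 + 3) = f(theta).
F(11/2) = -sqrt(127)/2; F(1/2) = -sqrt(7)/2.
Integral = F(11/2) - F(1/2) = -sqrt(127)/2 + sqrt(7)/2.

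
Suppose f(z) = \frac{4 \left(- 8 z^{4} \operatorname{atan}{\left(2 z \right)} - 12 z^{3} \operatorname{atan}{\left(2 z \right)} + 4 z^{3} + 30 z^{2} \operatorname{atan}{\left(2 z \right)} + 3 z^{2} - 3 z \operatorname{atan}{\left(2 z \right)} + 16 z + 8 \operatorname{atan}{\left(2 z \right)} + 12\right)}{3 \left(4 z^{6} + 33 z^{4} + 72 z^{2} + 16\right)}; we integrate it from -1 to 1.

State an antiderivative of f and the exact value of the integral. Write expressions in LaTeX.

For F(z) to be correct the identity F'(z) - f(z) = 0 must hold.
F(z) = \frac{8 z \operatorname{atan}{\left(2 z \right)} + 6 \operatorname{atan}{\left(2 z \right)}}{3 z^{2} + 12} is an antiderivative of f.
Check: d/dz[\frac{8 z \operatorname{atan}{\left(2 z \right)} + 6 \operatorname{atan}{\left(2 z \right)}}{3 z^{2} + 12}] = \frac{- 32 z^{4} \operatorname{atan}{\left(2 z \right)} - 48 z^{3} \operatorname{atan}{\left(2 z \right)} + 16 z^{3} + 120 z^{2} \operatorname{atan}{\left(2 z \right)} + 12 z^{2} - 12 z \operatorname{atan}{\left(2 z \right)} + 64 z + 32 \operatorname{atan}{\left(2 z \right)} + 48}{12 z^{6} + 99 z^{4} + 216 z^{2} + 48}, which equals f(z).
F(1) = \frac{14 \operatorname{atan}{\left(2 \right)}}{15}; F(-1) = \frac{2 \operatorname{atan}{\left(2 \right)}}{15}.
Integral = F(1) - F(-1) = \frac{4 \operatorname{atan}{\left(2 \right)}}{5}.

Antiderivative: F(z) = \frac{8 z \operatorname{atan}{\left(2 z \right)} + 6 \operatorname{atan}{\left(2 z \right)}}{3 z^{2} + 12}; value = \frac{4 \operatorname{atan}{\left(2 \right)}}{5}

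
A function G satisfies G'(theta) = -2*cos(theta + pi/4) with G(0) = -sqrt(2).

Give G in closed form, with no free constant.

A candidate passes only if d/dtheta[G] lands on the given G'(theta) exactly.
A general antiderivative is -2*sin(theta + pi/4) + C.
The condition gives C = -sqrt(2) - (-sqrt(2)) = 0.
So G(theta) = -2*sin(theta + pi/4).
Check: d/dtheta[-2*sin(theta + pi/4)] = -2*cos(theta + pi/4) = G'(theta).

G(theta) = -2*sin(theta + pi/4)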